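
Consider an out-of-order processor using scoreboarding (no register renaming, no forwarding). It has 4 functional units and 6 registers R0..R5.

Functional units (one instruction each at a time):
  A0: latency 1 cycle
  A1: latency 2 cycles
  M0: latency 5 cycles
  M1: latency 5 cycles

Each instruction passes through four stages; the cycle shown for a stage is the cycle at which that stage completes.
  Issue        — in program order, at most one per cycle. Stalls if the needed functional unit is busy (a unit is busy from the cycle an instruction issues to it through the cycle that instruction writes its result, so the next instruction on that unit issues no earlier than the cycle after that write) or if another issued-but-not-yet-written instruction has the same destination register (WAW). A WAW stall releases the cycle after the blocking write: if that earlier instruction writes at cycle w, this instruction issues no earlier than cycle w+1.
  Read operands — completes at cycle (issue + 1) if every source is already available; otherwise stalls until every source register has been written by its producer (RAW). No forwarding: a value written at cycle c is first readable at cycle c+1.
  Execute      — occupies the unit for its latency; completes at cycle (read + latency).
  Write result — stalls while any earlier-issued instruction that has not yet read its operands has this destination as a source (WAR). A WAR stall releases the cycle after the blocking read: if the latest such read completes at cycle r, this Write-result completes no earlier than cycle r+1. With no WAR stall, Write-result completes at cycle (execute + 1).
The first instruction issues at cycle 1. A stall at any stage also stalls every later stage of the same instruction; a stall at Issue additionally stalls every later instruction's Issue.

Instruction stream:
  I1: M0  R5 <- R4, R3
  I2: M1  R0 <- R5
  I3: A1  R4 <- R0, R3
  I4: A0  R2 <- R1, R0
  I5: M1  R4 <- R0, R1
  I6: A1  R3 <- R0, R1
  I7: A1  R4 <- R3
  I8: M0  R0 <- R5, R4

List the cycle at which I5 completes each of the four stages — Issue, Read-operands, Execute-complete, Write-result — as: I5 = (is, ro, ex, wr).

  I1 | 1 | 2 | 7 | 8
  I2 | 2 | 9 | 14 | 15   RAW R5: wait I1 write@8
  I3 | 3 | 16 | 18 | 19   RAW R0: wait I2 write@15
  I4 | 4 | 16 | 17 | 18   RAW R0: wait I2 write@15
  I5 | 20 | 21 | 26 | 27   WAW R4: wait I3 write@19
  I6 | 21 | 22 | 24 | 25
  I7 | 28 | 29 | 31 | 32   WAW R4: wait I5 write@27
  I8 | 29 | 33 | 38 | 39   RAW R4: wait I7 write@32

I5 = (20, 21, 26, 27)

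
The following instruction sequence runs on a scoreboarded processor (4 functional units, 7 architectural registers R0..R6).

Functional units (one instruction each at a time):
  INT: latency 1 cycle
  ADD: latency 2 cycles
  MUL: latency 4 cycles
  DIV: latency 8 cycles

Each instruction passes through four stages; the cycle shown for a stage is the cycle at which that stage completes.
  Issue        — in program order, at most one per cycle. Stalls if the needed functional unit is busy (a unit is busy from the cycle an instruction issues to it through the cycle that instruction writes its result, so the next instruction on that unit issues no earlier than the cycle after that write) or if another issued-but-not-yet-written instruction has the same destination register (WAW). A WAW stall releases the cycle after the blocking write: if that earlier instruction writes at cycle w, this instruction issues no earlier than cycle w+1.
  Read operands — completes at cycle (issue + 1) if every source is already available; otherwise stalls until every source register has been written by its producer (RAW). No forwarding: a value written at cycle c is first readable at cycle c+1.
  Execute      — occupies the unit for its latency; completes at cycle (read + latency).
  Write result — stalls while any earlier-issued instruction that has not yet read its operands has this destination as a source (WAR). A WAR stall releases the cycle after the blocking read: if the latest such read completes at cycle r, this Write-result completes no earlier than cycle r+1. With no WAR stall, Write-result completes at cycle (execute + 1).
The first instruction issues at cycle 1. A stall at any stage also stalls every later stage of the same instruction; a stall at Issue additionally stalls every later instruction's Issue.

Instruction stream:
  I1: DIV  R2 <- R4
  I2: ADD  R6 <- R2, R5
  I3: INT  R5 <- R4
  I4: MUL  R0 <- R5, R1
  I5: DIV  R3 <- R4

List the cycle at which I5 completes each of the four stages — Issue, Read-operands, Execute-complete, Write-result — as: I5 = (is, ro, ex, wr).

I5 = (12, 13, 21, 22)

1) issue 1, read 2, done 10, write 11
2) issue 2, read 12, done 14, write 15  <RAW R2: wait I1 write@11>
3) issue 3, read 4, done 5, write 13  <WAR R5: wait I2 read@12>
4) issue 4, read 14, done 18, write 19  <RAW R5: wait I3 write@13>
5) issue 12, read 13, done 21, write 22  <struct: DIV busy until I1 writes@11>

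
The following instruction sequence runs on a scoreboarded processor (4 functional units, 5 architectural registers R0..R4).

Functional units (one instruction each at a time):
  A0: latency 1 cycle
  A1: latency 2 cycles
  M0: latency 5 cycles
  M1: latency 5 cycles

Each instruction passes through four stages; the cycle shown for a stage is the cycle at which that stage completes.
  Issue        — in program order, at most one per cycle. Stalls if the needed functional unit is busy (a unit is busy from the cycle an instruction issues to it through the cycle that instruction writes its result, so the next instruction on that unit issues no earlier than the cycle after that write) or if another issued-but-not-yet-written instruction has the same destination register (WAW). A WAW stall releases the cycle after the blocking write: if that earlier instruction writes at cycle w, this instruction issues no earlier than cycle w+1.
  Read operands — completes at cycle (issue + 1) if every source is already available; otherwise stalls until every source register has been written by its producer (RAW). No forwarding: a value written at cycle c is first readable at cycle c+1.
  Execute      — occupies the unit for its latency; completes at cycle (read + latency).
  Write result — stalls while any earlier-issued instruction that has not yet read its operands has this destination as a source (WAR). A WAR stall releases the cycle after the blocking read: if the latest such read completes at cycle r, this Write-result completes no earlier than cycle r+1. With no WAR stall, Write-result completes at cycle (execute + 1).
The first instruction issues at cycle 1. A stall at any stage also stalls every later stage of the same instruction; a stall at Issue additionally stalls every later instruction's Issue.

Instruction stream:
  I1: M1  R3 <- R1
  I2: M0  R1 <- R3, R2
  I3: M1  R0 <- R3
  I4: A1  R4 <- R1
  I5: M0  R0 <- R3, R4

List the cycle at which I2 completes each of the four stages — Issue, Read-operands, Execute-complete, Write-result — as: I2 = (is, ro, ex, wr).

[1] issue I1 (M1)
[2] I1 read-ops · issue I2 (M0)
[7] I1 finished on M1
[8] I1→R3
[9] I2 read-ops · issue I3 (M1)
[10] I3 read-ops · issue I4 (A1)
[14] I2 finished on M0
[15] I2→R1 · I3 finished on M1
[16] I3→R0 · I4 read-ops
[17] issue I5 (M0)
[18] I4 finished on A1
[19] I4→R4
[20] I5 read-ops
[25] I5 finished on M0
[26] I5→R0

I2 = (2, 9, 14, 15)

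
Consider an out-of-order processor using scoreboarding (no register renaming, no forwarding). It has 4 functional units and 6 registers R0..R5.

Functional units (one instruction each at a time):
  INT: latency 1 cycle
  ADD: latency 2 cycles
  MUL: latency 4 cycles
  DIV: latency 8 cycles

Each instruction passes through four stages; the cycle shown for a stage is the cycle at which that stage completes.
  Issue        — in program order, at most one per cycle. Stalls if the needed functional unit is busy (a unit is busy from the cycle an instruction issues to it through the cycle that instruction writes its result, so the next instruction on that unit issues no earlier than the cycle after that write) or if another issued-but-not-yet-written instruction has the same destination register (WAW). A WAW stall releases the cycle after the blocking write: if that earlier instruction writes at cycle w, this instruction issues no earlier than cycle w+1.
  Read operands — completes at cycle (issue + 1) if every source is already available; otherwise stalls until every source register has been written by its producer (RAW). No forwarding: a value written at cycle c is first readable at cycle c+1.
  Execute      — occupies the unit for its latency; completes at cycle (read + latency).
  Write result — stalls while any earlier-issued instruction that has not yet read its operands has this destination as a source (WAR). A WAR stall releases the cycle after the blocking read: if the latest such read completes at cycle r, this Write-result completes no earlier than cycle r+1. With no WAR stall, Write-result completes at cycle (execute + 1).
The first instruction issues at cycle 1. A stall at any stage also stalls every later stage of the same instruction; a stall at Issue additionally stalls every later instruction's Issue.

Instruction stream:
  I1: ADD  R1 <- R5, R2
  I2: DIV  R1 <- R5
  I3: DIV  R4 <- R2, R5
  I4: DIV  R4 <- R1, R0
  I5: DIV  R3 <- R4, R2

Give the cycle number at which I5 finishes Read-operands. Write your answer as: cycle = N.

cycle = 40

I1  is:1  ro:2  ex:4  wr:5
I2  is:6  ro:7  ex:15  wr:16  — WAW R1: wait I1 write@5
I3  is:17  ro:18  ex:26  wr:27  — struct: DIV busy until I2 writes@16
I4  is:28  ro:29  ex:37  wr:38  — struct: DIV busy until I3 writes@27
I5  is:39  ro:40  ex:48  wr:49  — struct: DIV busy until I4 writes@38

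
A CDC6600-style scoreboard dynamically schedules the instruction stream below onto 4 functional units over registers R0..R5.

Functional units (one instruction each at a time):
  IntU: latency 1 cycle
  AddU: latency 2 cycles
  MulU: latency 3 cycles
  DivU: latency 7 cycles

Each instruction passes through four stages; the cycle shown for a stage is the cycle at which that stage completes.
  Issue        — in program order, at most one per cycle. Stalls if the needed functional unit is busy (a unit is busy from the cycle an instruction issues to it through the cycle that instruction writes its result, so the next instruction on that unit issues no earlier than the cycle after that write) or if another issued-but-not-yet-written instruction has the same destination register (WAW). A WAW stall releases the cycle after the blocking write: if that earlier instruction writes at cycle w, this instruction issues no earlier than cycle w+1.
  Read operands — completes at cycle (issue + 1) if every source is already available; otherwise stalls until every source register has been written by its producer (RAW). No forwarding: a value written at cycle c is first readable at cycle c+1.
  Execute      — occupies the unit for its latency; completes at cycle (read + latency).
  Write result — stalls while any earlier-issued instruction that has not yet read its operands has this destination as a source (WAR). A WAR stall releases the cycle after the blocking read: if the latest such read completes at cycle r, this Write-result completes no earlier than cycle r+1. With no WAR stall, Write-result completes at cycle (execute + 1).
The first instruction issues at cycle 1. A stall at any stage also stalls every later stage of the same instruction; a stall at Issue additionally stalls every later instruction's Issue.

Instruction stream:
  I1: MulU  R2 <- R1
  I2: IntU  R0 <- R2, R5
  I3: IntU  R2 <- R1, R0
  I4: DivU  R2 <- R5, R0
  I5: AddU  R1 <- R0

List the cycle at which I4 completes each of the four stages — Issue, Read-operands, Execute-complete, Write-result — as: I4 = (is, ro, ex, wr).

  I1 | 1 | 2 | 5 | 6
  I2 | 2 | 7 | 8 | 9   RAW R2: wait I1 write@6
  I3 | 10 | 11 | 12 | 13   struct: IntU busy until I2 writes@9
  I4 | 14 | 15 | 22 | 23   WAW R2: wait I3 write@13
  I5 | 15 | 16 | 18 | 19

I4 = (14, 15, 22, 23)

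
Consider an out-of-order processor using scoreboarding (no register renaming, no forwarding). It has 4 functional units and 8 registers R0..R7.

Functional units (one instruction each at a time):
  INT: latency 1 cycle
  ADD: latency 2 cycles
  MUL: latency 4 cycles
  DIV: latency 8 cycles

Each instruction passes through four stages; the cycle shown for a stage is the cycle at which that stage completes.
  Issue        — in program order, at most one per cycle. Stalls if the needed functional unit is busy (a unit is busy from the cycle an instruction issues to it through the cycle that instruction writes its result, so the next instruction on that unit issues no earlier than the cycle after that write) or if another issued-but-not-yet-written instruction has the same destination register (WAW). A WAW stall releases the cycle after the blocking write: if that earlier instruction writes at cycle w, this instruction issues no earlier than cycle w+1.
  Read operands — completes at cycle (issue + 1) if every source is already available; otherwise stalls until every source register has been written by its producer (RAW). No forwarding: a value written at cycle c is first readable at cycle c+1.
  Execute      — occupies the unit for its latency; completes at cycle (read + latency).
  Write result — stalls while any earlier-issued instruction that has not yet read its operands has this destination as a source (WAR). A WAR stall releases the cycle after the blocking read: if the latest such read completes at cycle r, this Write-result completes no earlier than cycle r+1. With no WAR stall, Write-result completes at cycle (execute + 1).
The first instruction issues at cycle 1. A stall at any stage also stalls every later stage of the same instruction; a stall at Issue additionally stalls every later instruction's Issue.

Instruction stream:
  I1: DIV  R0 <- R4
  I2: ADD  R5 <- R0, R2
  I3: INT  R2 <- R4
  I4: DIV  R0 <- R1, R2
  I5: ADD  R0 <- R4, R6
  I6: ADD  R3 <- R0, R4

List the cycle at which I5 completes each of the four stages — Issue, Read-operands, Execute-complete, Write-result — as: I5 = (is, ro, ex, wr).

cycle 1: I1→DIV
cycle 2: I1 RO, I2→ADD
cycle 3: I3→INT
cycle 4: I3 RO
cycle 5: I3 EX
cycle 10: I1 EX
cycle 11: I1 WR R0
cycle 12: I2 RO, I4→DIV
cycle 13: I3 WR R2
cycle 14: I2 EX, I4 RO
cycle 15: I2 WR R5
cycle 22: I4 EX
cycle 23: I4 WR R0
cycle 24: I5→ADD
cycle 25: I5 RO
cycle 27: I5 EX
cycle 28: I5 WR R0
cycle 29: I6→ADD
cycle 30: I6 RO
cycle 32: I6 EX
cycle 33: I6 WR R3

I5 = (24, 25, 27, 28)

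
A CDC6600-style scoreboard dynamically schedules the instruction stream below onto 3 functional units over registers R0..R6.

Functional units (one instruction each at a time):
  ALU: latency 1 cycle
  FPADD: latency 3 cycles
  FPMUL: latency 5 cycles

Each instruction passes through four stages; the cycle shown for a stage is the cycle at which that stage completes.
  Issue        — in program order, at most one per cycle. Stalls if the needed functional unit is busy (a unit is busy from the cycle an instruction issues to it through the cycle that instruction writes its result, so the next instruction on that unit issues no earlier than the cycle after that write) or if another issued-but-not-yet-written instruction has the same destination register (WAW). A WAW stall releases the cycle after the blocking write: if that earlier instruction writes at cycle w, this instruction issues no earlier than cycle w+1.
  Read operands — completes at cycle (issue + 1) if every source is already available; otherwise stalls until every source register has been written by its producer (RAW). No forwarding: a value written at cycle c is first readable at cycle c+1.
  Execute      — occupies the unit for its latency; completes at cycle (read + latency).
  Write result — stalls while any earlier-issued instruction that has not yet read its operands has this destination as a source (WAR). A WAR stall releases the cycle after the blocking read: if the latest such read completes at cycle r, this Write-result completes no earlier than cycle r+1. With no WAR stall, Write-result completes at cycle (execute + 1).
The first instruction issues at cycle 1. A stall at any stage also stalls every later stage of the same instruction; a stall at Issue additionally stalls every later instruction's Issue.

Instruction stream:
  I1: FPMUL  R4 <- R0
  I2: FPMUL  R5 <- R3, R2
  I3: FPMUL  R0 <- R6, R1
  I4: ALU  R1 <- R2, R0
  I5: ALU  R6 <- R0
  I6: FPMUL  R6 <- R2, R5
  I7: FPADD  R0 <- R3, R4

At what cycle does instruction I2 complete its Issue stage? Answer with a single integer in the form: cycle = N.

cycle 1: I1 issues→FPMUL
cycle 2: I1 reads
cycle 7: I1 exec-done
cycle 8: I1 writes R4
cycle 9: I2 issues→FPMUL
cycle 10: I2 reads
cycle 15: I2 exec-done
cycle 16: I2 writes R5
cycle 17: I3 issues→FPMUL
cycle 18: I3 reads, I4 issues→ALU
cycle 23: I3 exec-done
cycle 24: I3 writes R0
cycle 25: I4 reads
cycle 26: I4 exec-done
cycle 27: I4 writes R1
cycle 28: I5 issues→ALU
cycle 29: I5 reads
cycle 30: I5 exec-done
cycle 31: I5 writes R6
cycle 32: I6 issues→FPMUL
cycle 33: I6 reads, I7 issues→FPADD
cycle 34: I7 reads
cycle 37: I7 exec-done
cycle 38: I6 exec-done, I7 writes R0
cycle 39: I6 writes R6

cycle = 9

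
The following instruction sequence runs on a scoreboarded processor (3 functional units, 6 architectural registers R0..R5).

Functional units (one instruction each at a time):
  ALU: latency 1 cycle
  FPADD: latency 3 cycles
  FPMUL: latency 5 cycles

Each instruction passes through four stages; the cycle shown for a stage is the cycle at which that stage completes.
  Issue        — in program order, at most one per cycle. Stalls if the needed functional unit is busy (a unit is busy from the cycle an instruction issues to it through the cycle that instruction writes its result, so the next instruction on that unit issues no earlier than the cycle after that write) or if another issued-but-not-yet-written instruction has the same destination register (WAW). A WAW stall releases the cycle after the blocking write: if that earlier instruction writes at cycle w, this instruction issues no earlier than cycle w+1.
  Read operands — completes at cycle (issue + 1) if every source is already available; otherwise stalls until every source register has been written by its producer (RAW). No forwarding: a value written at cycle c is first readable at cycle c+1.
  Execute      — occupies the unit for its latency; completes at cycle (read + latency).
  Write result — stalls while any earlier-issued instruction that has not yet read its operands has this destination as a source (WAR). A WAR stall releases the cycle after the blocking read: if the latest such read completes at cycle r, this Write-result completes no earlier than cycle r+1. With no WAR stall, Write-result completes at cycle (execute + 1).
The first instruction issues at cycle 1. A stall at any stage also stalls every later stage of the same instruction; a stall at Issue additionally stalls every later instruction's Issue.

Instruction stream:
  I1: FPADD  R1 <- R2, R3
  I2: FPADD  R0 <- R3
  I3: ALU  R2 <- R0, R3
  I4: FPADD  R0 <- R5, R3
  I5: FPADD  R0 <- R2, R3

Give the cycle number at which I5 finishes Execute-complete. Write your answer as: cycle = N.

cycle = 23

[I1] 1/2/5/6
[I2] 7/8/11/12  (struct: FPADD busy until I1 writes@6)
[I3] 8/13/14/15  (RAW R0: wait I2 write@12)
[I4] 13/14/17/18  (struct: FPADD busy until I2 writes@12)
[I5] 19/20/23/24  (struct: FPADD busy until I4 writes@18)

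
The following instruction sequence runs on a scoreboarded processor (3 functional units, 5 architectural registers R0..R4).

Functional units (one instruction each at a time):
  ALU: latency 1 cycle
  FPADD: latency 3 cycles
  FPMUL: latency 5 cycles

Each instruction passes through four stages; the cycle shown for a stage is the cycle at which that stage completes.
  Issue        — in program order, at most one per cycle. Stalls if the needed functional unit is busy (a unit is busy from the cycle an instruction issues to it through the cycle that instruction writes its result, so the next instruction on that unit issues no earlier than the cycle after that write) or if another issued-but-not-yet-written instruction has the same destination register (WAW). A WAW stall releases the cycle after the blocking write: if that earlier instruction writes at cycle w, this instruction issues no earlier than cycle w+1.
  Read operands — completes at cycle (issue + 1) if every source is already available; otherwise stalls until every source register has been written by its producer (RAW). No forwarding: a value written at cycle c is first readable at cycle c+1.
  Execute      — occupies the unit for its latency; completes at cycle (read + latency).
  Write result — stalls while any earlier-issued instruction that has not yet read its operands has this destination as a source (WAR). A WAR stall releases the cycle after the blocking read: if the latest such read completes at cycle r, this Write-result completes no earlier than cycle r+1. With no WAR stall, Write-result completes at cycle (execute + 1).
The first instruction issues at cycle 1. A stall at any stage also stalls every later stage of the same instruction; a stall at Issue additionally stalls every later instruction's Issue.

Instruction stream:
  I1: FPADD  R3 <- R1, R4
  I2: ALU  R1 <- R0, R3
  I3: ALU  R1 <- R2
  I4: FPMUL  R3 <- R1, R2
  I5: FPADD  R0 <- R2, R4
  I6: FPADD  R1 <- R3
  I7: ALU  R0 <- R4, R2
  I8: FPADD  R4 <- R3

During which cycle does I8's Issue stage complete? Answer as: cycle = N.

cycle = 26

I1  is:1  ro:2  ex:5  wr:6
I2  is:2  ro:7  ex:8  wr:9  — RAW R3: wait I1 write@6
I3  is:10  ro:11  ex:12  wr:13  — struct: ALU busy until I2 writes@9
I4  is:11  ro:14  ex:19  wr:20  — RAW R1: wait I3 write@13
I5  is:12  ro:13  ex:16  wr:17
I6  is:18  ro:21  ex:24  wr:25  — struct: FPADD busy until I5 writes@17, RAW R3: wait I4 write@20
I7  is:19  ro:20  ex:21  wr:22
I8  is:26  ro:27  ex:30  wr:31  — struct: FPADD busy until I6 writes@25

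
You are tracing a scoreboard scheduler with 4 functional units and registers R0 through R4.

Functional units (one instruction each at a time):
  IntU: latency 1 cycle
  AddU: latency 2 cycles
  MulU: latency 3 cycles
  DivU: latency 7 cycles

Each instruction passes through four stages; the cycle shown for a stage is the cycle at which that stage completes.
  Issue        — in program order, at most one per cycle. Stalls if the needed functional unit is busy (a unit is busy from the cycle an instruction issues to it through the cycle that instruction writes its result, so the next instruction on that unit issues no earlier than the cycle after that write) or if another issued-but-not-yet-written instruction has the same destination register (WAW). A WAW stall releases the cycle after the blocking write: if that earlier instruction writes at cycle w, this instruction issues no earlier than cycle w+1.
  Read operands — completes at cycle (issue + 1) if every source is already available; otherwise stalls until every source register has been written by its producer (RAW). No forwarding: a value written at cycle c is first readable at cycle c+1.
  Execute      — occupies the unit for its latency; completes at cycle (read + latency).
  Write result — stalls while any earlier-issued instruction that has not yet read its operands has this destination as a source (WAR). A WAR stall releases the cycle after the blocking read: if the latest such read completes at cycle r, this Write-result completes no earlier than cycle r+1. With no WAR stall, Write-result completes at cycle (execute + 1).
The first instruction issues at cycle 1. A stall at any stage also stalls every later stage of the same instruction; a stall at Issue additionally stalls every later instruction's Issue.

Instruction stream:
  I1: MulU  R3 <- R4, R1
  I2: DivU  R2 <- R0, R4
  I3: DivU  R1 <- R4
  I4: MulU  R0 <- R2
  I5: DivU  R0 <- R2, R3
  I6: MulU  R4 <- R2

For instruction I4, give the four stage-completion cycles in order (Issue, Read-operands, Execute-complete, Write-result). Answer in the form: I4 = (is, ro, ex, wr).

c1: I1→MulU
c2: I1 RO · I2→DivU
c3: I2 RO
c5: I1 EX
c6: I1 WR R3
c10: I2 EX
c11: I2 WR R2
c12: I3→DivU
c13: I3 RO · I4→MulU
c14: I4 RO
c17: I4 EX
c18: I4 WR R0
c20: I3 EX
c21: I3 WR R1
c22: I5→DivU
c23: I5 RO · I6→MulU
c24: I6 RO
c27: I6 EX
c28: I6 WR R4
c30: I5 EX
c31: I5 WR R0

I4 = (13, 14, 17, 18)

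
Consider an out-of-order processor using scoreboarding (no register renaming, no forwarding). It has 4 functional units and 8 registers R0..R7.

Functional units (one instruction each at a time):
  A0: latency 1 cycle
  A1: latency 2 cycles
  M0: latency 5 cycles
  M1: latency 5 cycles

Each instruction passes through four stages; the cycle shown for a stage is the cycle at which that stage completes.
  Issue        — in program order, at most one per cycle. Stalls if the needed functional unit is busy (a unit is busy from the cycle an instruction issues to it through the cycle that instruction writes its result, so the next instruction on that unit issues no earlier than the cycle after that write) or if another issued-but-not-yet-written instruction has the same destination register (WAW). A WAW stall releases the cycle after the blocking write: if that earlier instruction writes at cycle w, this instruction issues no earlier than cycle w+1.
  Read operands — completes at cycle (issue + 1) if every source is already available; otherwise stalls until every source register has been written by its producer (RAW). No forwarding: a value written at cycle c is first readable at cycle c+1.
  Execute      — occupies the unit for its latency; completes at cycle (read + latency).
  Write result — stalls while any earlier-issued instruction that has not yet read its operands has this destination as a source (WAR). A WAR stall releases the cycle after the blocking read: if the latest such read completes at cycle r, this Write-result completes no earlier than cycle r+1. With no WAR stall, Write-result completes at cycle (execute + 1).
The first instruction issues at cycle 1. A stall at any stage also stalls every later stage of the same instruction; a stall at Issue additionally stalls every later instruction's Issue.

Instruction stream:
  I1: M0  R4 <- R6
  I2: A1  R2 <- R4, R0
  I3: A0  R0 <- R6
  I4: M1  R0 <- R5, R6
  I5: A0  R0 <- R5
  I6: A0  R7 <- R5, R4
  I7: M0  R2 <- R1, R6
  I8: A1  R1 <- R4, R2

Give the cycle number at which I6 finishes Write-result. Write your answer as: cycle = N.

I1: IS=1 RO=2 EX=7 WR=8
I2: IS=2 RO=9 EX=11 WR=12  [RAW R4: wait I1 write@8]
I3: IS=3 RO=4 EX=5 WR=10  [WAR R0: wait I2 read@9]
I4: IS=11 RO=12 EX=17 WR=18  [WAW R0: wait I3 write@10]
I5: IS=19 RO=20 EX=21 WR=22  [WAW R0: wait I4 write@18]
I6: IS=23 RO=24 EX=25 WR=26  [struct: A0 busy until I5 writes@22]
I7: IS=24 RO=25 EX=30 WR=31
I8: IS=25 RO=32 EX=34 WR=35  [RAW R2: wait I7 write@31]

cycle = 26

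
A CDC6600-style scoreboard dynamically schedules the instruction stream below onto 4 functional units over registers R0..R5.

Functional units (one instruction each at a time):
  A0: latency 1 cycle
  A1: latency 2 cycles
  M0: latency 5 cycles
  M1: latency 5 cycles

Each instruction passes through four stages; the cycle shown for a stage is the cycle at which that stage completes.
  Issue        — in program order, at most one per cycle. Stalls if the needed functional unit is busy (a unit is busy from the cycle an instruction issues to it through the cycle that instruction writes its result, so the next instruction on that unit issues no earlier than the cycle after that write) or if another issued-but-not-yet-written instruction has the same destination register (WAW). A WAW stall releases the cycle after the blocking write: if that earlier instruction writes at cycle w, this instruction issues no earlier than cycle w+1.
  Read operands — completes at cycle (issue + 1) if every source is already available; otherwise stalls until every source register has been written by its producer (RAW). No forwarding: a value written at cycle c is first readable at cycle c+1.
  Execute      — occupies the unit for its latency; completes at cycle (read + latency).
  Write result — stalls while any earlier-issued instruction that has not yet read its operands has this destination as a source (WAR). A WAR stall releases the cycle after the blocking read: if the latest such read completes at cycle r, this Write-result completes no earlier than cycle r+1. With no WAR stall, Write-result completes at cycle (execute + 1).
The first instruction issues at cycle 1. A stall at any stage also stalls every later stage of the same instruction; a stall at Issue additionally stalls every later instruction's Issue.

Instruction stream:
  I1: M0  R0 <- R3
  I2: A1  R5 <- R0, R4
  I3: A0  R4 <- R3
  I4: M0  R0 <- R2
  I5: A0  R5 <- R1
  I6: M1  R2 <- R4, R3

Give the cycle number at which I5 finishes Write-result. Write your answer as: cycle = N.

cycle = 16

cycle 1: I1 issues→M0
cycle 2: I1 reads | I2 issues→A1
cycle 3: I3 issues→A0
cycle 4: I3 reads
cycle 5: I3 exec-done
cycle 7: I1 exec-done
cycle 8: I1 writes R0
cycle 9: I2 reads | I4 issues→M0
cycle 10: I3 writes R4 | I4 reads
cycle 11: I2 exec-done
cycle 12: I2 writes R5
cycle 13: I5 issues→A0
cycle 14: I5 reads | I6 issues→M1
cycle 15: I4 exec-done | I5 exec-done | I6 reads
cycle 16: I4 writes R0 | I5 writes R5
cycle 20: I6 exec-done
cycle 21: I6 writes R2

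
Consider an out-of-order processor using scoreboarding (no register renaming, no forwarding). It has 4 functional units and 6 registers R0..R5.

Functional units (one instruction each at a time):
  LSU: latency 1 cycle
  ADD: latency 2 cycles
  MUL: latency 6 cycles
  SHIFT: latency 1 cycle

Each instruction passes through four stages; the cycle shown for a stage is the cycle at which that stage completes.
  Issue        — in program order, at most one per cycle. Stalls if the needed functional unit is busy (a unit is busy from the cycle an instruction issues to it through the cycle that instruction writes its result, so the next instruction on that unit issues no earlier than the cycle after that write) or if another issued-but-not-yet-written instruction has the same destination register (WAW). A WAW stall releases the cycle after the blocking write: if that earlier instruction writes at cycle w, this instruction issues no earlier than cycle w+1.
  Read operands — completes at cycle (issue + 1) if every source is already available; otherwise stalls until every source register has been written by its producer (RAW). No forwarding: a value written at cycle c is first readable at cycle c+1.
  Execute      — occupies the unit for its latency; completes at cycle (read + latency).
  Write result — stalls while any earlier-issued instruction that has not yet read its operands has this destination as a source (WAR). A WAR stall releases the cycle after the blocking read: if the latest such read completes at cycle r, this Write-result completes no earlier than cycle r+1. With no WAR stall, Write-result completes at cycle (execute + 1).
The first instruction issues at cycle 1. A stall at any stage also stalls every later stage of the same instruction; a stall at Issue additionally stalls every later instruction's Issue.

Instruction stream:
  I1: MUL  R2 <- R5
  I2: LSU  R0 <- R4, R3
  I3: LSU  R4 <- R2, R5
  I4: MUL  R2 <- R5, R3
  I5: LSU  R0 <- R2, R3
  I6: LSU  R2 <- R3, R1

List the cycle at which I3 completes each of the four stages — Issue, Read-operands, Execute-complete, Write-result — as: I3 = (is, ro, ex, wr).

I3 = (6, 10, 11, 12)

I1: IS=1 RO=2 EX=8 WR=9
I2: IS=2 RO=3 EX=4 WR=5
I3: IS=6 RO=10 EX=11 WR=12  [struct: LSU busy until I2 writes@5; RAW R2: wait I1 write@9]
I4: IS=10 RO=11 EX=17 WR=18  [struct: MUL busy until I1 writes@9]
I5: IS=13 RO=19 EX=20 WR=21  [struct: LSU busy until I3 writes@12; RAW R2: wait I4 write@18]
I6: IS=22 RO=23 EX=24 WR=25  [struct: LSU busy until I5 writes@21]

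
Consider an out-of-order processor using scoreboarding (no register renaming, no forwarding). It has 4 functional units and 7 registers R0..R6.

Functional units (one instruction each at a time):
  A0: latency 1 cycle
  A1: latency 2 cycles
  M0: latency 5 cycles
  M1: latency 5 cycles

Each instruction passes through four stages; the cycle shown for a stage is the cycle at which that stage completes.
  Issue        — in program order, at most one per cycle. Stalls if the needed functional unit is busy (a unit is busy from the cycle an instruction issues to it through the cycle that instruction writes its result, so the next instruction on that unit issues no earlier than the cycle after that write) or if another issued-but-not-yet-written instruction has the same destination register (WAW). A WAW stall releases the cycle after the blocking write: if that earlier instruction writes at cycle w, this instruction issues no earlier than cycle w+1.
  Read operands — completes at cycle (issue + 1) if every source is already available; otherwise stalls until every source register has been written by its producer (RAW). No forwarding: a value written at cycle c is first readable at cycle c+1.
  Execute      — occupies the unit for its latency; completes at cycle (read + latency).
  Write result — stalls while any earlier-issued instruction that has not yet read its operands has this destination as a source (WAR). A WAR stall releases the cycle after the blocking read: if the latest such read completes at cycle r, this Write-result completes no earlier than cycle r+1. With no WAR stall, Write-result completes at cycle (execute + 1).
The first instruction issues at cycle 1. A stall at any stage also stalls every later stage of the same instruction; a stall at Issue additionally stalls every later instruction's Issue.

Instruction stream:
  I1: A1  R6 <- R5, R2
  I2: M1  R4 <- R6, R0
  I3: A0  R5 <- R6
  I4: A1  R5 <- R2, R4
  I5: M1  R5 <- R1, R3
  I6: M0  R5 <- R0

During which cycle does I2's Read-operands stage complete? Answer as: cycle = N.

c1: I1 dispatched to A1
c2: I1 operands ready | I2 dispatched to M1
c3: I3 dispatched to A0
c4: I1 complete
c5: R6←I1
c6: I2 operands ready | I3 operands ready
c7: I3 complete
c8: R5←I3
c9: I4 dispatched to A1
c11: I2 complete
c12: R4←I2
c13: I4 operands ready
c15: I4 complete
c16: R5←I4
c17: I5 dispatched to M1
c18: I5 operands ready
c23: I5 complete
c24: R5←I5
c25: I6 dispatched to M0
c26: I6 operands ready
c31: I6 complete
c32: R5←I6

cycle = 6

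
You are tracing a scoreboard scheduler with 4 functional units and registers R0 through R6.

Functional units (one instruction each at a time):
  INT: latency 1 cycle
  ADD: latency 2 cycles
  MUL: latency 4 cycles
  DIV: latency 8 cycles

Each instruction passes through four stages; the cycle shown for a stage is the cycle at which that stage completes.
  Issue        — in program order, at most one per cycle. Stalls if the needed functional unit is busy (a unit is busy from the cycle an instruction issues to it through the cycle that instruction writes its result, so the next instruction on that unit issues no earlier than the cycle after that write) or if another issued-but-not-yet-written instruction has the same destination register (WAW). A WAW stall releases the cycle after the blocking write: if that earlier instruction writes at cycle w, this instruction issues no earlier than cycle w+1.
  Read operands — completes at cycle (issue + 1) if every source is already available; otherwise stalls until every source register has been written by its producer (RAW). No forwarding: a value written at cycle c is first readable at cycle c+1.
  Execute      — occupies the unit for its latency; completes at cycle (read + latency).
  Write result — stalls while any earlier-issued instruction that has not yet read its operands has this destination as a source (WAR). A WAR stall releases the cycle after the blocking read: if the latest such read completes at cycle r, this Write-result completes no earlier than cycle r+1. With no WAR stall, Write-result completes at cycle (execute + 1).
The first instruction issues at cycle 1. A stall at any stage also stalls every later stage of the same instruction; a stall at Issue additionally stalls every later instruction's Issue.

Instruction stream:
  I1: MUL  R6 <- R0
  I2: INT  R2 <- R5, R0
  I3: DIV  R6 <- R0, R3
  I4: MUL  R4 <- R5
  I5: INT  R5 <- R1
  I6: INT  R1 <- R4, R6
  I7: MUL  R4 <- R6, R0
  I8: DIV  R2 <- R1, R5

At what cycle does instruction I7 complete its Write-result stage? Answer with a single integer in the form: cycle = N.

cycle = 24

t=1  I1 issues→MUL
t=2  I1 reads | I2 issues→INT
t=3  I2 reads
t=4  I2 exec-done
t=5  I2 writes R2
t=6  I1 exec-done
t=7  I1 writes R6
t=8  I3 issues→DIV
t=9  I3 reads | I4 issues→MUL
t=10  I4 reads | I5 issues→INT
t=11  I5 reads
t=12  I5 exec-done
t=13  I5 writes R5
t=14  I4 exec-done | I6 issues→INT
t=15  I4 writes R4
t=16  I7 issues→MUL
t=17  I3 exec-done
t=18  I3 writes R6
t=19  I6 reads | I7 reads | I8 issues→DIV
t=20  I6 exec-done
t=21  I6 writes R1
t=22  I8 reads
t=23  I7 exec-done
t=24  I7 writes R4
t=30  I8 exec-done
t=31  I8 writes R2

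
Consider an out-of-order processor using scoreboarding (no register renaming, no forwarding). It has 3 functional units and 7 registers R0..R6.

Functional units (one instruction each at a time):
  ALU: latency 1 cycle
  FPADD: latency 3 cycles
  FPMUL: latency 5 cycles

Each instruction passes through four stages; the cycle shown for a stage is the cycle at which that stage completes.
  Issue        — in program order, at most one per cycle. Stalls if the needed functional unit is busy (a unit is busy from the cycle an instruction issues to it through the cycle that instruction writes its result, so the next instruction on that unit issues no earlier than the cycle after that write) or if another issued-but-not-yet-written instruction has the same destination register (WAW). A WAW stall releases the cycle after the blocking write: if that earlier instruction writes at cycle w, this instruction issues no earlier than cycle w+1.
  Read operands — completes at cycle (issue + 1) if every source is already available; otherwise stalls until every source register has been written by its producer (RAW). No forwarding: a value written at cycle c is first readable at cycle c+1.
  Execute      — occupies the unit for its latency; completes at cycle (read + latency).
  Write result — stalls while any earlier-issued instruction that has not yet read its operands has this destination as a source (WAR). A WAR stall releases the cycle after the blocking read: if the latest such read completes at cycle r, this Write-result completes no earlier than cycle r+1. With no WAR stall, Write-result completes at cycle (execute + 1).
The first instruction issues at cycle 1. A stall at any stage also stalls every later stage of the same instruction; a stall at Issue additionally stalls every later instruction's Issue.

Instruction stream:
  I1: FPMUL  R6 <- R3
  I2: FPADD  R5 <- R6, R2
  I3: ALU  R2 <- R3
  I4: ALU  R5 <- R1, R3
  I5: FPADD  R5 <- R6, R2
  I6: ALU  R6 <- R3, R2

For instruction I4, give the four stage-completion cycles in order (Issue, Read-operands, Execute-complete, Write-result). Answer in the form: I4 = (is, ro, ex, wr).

I1  is:1  ro:2  ex:7  wr:8
I2  is:2  ro:9  ex:12  wr:13  — RAW R6: wait I1 write@8
I3  is:3  ro:4  ex:5  wr:10  — WAR R2: wait I2 read@9
I4  is:14  ro:15  ex:16  wr:17  — WAW R5: wait I2 write@13
I5  is:18  ro:19  ex:22  wr:23  — WAW R5: wait I4 write@17
I6  is:19  ro:20  ex:21  wr:22

I4 = (14, 15, 16, 17)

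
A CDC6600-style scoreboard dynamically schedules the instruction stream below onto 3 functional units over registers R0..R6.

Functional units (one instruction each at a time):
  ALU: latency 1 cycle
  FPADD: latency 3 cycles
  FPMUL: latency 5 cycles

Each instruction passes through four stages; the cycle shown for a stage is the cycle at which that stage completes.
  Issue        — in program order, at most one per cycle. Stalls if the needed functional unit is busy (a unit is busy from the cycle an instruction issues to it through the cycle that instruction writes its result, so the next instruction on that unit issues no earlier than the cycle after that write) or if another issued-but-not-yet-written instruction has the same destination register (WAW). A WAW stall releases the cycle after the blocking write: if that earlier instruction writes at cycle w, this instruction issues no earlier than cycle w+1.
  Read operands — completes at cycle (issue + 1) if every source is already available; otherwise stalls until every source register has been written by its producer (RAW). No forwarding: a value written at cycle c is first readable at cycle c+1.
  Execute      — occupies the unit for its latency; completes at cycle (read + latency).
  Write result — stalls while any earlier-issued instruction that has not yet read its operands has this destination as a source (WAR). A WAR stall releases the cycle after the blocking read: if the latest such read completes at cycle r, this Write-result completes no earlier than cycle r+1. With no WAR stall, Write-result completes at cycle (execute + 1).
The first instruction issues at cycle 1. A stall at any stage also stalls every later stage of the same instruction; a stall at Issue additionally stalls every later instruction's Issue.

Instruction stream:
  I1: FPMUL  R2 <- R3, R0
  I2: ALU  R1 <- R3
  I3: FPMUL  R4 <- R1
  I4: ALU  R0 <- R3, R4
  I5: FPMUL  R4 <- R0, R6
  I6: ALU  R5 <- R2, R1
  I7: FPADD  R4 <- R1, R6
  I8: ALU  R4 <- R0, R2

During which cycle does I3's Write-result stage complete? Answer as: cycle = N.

cycle 1: I1→FPMUL
cycle 2: I1 RO · I2→ALU
cycle 3: I2 RO
cycle 4: I2 EX
cycle 5: I2 WR R1
cycle 7: I1 EX
cycle 8: I1 WR R2
cycle 9: I3→FPMUL
cycle 10: I3 RO · I4→ALU
cycle 15: I3 EX
cycle 16: I3 WR R4
cycle 17: I4 RO · I5→FPMUL
cycle 18: I4 EX
cycle 19: I4 WR R0
cycle 20: I5 RO · I6→ALU
cycle 21: I6 RO
cycle 22: I6 EX
cycle 23: I6 WR R5
cycle 25: I5 EX
cycle 26: I5 WR R4
cycle 27: I7→FPADD
cycle 28: I7 RO
cycle 31: I7 EX
cycle 32: I7 WR R4
cycle 33: I8→ALU
cycle 34: I8 RO
cycle 35: I8 EX
cycle 36: I8 WR R4

cycle = 16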